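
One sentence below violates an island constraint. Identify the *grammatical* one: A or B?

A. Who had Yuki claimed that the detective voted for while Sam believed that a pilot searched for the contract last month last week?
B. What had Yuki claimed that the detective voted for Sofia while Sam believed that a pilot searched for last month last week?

A

In B, the wh-phrase is extracted from inside an adjunct island (introduced by "while"), which blocks movement.
In A, the extraction path crosses only that-complement boundaries, which are transparent.
So A is grammatical.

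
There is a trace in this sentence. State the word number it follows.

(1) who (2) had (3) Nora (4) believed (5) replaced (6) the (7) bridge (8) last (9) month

The displaced element is "who" (word 1).
It is linked across 1 clause boundary (Ø).
It functions as the subject of "replaced", so the gap sits immediately after word 4 ("believed").
Base order: Nora had believed who replaced the bridge last month.

4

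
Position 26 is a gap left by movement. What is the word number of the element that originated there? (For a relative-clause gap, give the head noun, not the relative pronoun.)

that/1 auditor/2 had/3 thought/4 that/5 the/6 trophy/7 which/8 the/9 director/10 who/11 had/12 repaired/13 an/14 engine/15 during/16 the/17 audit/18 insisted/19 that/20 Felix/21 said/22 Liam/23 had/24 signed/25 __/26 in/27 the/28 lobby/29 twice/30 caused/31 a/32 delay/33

The gap at 26 is the object of "signed", inside a relative clause.
The relative pronoun is "which" (word 8); it is bound by the head noun immediately before it.
Its filler is the head noun "trophy", at word 7.

7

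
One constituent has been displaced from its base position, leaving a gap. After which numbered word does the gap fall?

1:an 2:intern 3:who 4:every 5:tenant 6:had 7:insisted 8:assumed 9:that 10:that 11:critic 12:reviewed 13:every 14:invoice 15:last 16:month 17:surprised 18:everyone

7

The displaced element is "an intern" (word 2).
It is linked across 1 clause boundary (Ø).
It functions as the subject of "assumed", so the gap sits immediately after word 7 ("insisted").
Base order: Every tenant had insisted that an intern assumed that that critic reviewed every invoice last month.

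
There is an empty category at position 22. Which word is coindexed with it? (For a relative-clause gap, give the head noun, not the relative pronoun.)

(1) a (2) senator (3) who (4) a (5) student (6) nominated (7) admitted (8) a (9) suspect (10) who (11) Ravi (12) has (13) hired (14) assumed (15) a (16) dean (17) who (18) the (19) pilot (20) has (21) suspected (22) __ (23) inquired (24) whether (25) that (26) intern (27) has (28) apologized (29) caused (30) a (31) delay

16

The gap at 22 is the subject of "inquired", inside a relative clause.
The relative pronoun is "who" (word 17); it is bound by the head noun immediately before it.
Its filler is the head noun "dean", at word 16.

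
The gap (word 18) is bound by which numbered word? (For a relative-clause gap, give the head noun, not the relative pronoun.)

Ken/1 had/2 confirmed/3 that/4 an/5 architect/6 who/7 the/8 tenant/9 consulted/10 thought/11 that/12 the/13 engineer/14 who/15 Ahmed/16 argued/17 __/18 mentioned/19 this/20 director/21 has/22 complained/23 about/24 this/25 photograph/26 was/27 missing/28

The gap at 18 is the subject of "mentioned", inside a relative clause.
The relative pronoun is "who" (word 15); it is bound by the head noun immediately before it.
Its filler is the head noun "engineer", at word 14.

14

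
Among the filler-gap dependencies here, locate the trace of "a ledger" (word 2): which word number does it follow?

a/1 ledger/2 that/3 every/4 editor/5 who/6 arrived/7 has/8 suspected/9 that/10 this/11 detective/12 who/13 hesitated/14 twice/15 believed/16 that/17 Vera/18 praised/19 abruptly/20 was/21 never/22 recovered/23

The displaced element is "a ledger" (word 2).
It is linked across 2 clause boundaries (that → that).
It functions as the direct object of "praised", so the gap sits immediately after word 19 ("praised").
Base order: Every editor who arrived has suspected that this detective who hesitated twice believed that Vera praised a ledger abruptly.

19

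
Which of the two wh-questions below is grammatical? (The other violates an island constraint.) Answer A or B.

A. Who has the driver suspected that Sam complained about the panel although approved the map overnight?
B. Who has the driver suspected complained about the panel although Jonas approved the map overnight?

B

In A, the wh-phrase is extracted from inside an adjunct island (introduced by "although"), which blocks movement.
In B, the extraction path crosses only that-complement boundaries, which are transparent.
So B is grammatical.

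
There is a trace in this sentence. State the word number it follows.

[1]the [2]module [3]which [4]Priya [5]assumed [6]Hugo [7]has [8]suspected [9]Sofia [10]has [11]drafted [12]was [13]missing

The displaced element is "the module" (word 2).
It is linked across 2 clause boundaries (Ø → Ø).
It functions as the direct object of "drafted", so the gap sits immediately after word 11 ("drafted").
Base order: Priya assumed Hugo has suspected Sofia has drafted the module.

11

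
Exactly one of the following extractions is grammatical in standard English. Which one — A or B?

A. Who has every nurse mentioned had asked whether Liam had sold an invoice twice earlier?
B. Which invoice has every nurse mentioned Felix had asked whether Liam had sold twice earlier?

In B, the wh-phrase is extracted from inside a wh-island (introduced by "whether"), which blocks movement.
In A, the extraction path crosses only that-complement boundaries, which are transparent.
So A is grammatical.

A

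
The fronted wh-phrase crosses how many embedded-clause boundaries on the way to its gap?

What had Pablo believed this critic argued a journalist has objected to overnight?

"what" is extracted from the PP object of "objected".
Boundaries crossed, outermost first: [Ø], [Ø] — 2 in total.

2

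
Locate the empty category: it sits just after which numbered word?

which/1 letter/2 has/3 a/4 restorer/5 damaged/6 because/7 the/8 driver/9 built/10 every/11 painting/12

The displaced element is "which letter" (word 2).
It functions as the direct object of "damaged", so the gap sits immediately after word 6 ("damaged").
Base order: A restorer has damaged which letter because the driver built every painting.

6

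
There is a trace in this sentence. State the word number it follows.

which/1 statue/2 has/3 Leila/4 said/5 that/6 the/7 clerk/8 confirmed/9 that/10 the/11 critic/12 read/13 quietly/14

The displaced element is "which statue" (word 2).
It is linked across 2 clause boundaries (that → that).
It functions as the direct object of "read", so the gap sits immediately after word 13 ("read").
Base order: Leila has said that the clerk confirmed that the critic read which statue quietly.

13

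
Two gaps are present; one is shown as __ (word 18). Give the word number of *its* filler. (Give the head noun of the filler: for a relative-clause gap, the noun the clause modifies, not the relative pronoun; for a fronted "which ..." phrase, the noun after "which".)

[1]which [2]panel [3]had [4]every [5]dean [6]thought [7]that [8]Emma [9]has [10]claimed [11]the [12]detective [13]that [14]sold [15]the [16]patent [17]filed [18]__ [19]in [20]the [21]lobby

The marked gap is the direct object of "filed".
Its filler is the fronted wh-phrase "which panel", at word 2.
(The other dependency links word 12 to a gap after word 13.)

2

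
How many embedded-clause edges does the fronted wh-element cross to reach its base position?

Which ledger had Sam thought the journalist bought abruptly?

"which ledger" is extracted from the object of "bought".
Boundaries crossed, outermost first: [Ø] — 1 in total.

1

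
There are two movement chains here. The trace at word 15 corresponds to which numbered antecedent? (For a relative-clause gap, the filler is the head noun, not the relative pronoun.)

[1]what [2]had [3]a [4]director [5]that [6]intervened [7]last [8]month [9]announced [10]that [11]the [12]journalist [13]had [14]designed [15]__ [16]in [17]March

The marked gap is the direct object of "designed".
Its filler is the fronted wh-phrase "what", at word 1.
(The other dependency links word 4 to a gap after word 5.)

1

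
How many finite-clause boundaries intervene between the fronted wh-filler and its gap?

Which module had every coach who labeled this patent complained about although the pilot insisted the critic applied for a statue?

0

"which module" originates inside the matrix clause — no clause boundary is crossed.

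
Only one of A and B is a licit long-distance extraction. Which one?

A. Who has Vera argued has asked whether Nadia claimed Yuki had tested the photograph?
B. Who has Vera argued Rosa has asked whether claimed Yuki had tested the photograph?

A

In B, the wh-phrase is extracted from inside a wh-island (introduced by "whether"), which blocks movement.
In A, the extraction path crosses only that-complement boundaries, which are transparent.
So A is grammatical.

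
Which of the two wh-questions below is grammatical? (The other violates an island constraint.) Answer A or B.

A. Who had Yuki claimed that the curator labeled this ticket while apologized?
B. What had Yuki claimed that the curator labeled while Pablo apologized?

In A, the wh-phrase is extracted from inside an adjunct island (introduced by "while"), which blocks movement.
In B, the extraction path crosses only that-complement boundaries, which are transparent.
So B is grammatical.

B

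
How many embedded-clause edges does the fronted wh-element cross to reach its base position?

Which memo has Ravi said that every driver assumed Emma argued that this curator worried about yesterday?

"which memo" is extracted from the PP object of "worried".
Boundaries crossed, outermost first: [that], [Ø], [that] — 3 in total.

3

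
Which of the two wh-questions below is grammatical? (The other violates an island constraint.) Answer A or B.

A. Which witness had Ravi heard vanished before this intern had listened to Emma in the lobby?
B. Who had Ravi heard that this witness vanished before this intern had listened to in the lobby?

In B, the wh-phrase is extracted from inside an adjunct island (introduced by "before"), which blocks movement.
In A, the extraction path crosses only that-complement boundaries, which are transparent.
So A is grammatical.

A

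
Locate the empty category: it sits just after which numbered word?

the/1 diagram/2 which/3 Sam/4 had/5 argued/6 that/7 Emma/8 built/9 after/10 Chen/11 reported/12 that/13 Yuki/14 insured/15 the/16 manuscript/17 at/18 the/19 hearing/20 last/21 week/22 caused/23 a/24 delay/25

9

The displaced element is "the diagram" (word 2).
It is linked across 1 clause boundary (that).
It functions as the direct object of "built", so the gap sits immediately after word 9 ("built").
Base order: Sam had argued that Emma built the diagram after Chen reported that Yuki insured the manuscript at the hearing last week.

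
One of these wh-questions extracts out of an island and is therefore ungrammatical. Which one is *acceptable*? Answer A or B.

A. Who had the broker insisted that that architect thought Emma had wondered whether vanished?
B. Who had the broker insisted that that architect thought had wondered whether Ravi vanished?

B

In A, the wh-phrase is extracted from inside a wh-island (introduced by "whether"), which blocks movement.
In B, the extraction path crosses only that-complement boundaries, which are transparent.
So B is grammatical.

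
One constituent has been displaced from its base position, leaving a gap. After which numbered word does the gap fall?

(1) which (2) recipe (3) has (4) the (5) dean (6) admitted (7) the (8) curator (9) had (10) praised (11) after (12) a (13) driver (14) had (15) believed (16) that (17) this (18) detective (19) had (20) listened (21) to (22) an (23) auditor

The displaced element is "which recipe" (word 2).
It is linked across 1 clause boundary (Ø).
It functions as the direct object of "praised", so the gap sits immediately after word 10 ("praised").
Base order: The dean has admitted the curator had praised which recipe after a driver had believed that this detective had listened to an auditor.

10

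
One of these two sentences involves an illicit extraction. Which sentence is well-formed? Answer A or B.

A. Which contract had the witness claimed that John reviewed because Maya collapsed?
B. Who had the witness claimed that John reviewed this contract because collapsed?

In B, the wh-phrase is extracted from inside an adjunct island (introduced by "because"), which blocks movement.
In A, the extraction path crosses only that-complement boundaries, which are transparent.
So A is grammatical.

A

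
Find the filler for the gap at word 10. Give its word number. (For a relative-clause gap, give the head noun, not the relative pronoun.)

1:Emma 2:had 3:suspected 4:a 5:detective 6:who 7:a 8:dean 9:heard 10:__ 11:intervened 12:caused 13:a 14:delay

5

The gap at 10 is the subject of "intervened", inside a relative clause.
The relative pronoun is "who" (word 6); it is bound by the head noun immediately before it.
Its filler is the head noun "detective", at word 5.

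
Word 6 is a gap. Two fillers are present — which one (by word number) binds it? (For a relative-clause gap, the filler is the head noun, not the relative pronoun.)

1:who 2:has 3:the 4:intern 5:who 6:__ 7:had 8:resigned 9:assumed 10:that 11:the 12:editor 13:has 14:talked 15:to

4

The marked gap is inside the relative clause, the subject of "resigned".
Its filler is the head noun "intern" (via "who"), at word 4.
(The other dependency links word 1 to a gap after word 15.)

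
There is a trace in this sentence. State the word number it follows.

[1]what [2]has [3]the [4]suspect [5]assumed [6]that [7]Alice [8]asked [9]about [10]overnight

9

The displaced element is "what" (word 1).
It is linked across 1 clause boundary (that).
It functions as the object of the preposition "about" of "asked", so the gap sits immediately after word 9 ("about").
Base order: The suspect has assumed that Alice asked about what overnight.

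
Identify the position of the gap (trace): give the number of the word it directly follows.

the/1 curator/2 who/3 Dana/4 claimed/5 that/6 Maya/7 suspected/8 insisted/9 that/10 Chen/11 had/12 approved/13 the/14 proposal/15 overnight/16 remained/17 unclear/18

8

The displaced element is "the curator" (word 2).
It is linked across 2 clause boundaries (that → Ø).
It functions as the subject of "insisted", so the gap sits immediately after word 8 ("suspected").
Base order: Dana claimed that Maya suspected the curator insisted that Chen had approved the proposal overnight.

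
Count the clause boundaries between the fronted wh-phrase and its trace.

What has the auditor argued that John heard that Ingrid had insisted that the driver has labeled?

"what" is extracted from the object of "labeled".
Boundaries crossed, outermost first: [that], [that], [that] — 3 in total.

3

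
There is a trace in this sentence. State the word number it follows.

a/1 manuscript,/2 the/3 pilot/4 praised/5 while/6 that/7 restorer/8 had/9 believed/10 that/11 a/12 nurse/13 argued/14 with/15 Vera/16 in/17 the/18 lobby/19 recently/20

The displaced element is "a manuscript" (word 2).
It functions as the direct object of "praised", so the gap sits immediately after word 5 ("praised").
Base order: The pilot praised a manuscript while that restorer had believed that a nurse argued with Vera in the lobby recently.

5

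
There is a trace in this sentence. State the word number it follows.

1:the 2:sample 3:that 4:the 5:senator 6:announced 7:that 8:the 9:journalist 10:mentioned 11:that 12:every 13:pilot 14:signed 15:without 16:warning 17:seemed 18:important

14

The displaced element is "the sample" (word 2).
It is linked across 2 clause boundaries (that → that).
It functions as the direct object of "signed", so the gap sits immediately after word 14 ("signed").
Base order: The senator announced that the journalist mentioned that every pilot signed the sample without warning.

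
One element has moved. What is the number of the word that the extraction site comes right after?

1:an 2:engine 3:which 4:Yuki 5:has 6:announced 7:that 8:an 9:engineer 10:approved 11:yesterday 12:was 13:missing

The displaced element is "an engine" (word 2).
It is linked across 1 clause boundary (that).
It functions as the direct object of "approved", so the gap sits immediately after word 10 ("approved").
Base order: Yuki has announced that an engineer approved an engine yesterday.

10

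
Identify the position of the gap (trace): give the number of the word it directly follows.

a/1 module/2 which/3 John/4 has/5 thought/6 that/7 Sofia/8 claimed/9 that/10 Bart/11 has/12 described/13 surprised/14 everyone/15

The displaced element is "a module" (word 2).
It is linked across 2 clause boundaries (that → that).
It functions as the direct object of "described", so the gap sits immediately after word 13 ("described").
Base order: John has thought that Sofia claimed that Bart has described a module.

13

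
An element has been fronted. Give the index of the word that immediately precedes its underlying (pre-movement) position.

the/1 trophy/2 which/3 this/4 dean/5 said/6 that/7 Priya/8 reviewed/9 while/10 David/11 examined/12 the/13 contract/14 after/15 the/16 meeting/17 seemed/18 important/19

The displaced element is "the trophy" (word 2).
It is linked across 1 clause boundary (that).
It functions as the direct object of "reviewed", so the gap sits immediately after word 9 ("reviewed").
Base order: This dean said that Priya reviewed the trophy while David examined the contract after the meeting.

9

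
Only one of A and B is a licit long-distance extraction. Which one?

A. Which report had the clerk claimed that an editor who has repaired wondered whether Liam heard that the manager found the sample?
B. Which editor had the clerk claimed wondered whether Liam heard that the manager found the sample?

B

In A, the wh-phrase is extracted from inside a complex-NP island (relative clause) (introduced by "who"), which blocks movement.
In B, the extraction path crosses only that-complement boundaries, which are transparent.
So B is grammatical.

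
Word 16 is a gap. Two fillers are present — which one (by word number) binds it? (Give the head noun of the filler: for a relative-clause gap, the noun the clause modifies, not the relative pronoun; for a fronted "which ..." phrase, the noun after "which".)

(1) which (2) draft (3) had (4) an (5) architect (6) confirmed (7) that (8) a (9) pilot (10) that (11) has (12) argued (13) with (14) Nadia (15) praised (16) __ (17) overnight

2

The marked gap is the direct object of "praised".
Its filler is the fronted wh-phrase "which draft", at word 2.
(The other dependency links word 9 to a gap after word 10.)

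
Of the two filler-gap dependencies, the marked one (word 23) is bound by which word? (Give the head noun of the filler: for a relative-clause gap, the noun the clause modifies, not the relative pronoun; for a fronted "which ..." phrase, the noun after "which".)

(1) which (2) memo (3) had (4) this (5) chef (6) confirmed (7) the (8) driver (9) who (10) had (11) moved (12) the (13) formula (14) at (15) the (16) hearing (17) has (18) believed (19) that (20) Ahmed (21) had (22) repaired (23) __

The marked gap is the direct object of "repaired".
Its filler is the fronted wh-phrase "which memo", at word 2.
(The other dependency links word 8 to a gap after word 9.)

2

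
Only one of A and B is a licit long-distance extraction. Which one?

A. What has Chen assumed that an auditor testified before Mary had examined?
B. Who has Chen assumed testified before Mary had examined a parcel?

In A, the wh-phrase is extracted from inside an adjunct island (introduced by "before"), which blocks movement.
In B, the extraction path crosses only that-complement boundaries, which are transparent.
So B is grammatical.

B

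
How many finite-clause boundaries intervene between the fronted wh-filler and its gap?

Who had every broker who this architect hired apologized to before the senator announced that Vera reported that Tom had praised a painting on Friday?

0

"who" originates inside the matrix clause — no clause boundary is crossed.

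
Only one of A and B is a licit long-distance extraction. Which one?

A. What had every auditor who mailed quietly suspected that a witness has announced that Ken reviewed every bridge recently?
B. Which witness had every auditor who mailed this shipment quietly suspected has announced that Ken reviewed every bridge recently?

In A, the wh-phrase is extracted from inside a complex-NP island (relative clause) (introduced by "who"), which blocks movement.
In B, the extraction path crosses only that-complement boundaries, which are transparent.
So B is grammatical.

B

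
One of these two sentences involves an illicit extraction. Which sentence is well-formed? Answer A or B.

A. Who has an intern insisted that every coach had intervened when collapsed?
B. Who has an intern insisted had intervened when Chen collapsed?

In A, the wh-phrase is extracted from inside an adjunct island (introduced by "when"), which blocks movement.
In B, the extraction path crosses only that-complement boundaries, which are transparent.
So B is grammatical.

B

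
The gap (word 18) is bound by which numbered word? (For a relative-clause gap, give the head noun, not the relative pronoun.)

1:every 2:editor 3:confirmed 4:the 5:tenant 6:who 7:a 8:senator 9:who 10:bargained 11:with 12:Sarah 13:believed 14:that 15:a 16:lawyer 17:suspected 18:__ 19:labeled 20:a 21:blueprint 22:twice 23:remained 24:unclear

5

The gap at 18 is the subject of "labeled", inside a relative clause.
The relative pronoun is "who" (word 6); it is bound by the head noun immediately before it.
Its filler is the head noun "tenant", at word 5.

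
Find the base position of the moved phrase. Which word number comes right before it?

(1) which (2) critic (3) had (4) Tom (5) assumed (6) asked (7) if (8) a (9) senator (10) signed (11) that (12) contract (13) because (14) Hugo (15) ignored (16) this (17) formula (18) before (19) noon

The displaced element is "which critic" (word 2).
It is linked across 1 clause boundary (Ø).
It functions as the subject of "asked", so the gap sits immediately after word 5 ("assumed").
Base order: Tom had assumed that which critic asked if a senator signed that contract because Hugo ignored this formula before noon.

5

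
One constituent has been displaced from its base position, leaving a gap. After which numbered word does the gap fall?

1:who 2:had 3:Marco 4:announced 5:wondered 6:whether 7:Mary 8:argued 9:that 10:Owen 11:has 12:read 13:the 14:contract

4

The displaced element is "who" (word 1).
It is linked across 1 clause boundary (Ø).
It functions as the subject of "wondered", so the gap sits immediately after word 4 ("announced").
Base order: Marco had announced who wondered whether Mary argued that Owen has read the contract.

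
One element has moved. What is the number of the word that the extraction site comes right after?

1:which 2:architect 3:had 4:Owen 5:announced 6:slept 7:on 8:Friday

5

The displaced element is "which architect" (word 2).
It is linked across 1 clause boundary (Ø).
It functions as the subject of "slept", so the gap sits immediately after word 5 ("announced").
Base order: Owen had announced that which architect slept on Friday.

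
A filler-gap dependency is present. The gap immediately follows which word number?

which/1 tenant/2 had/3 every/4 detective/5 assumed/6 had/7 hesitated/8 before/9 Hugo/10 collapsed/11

6

The displaced element is "which tenant" (word 2).
It is linked across 1 clause boundary (Ø).
It functions as the subject of "hesitated", so the gap sits immediately after word 6 ("assumed").
Base order: Every detective had assumed that which tenant had hesitated before Hugo collapsed.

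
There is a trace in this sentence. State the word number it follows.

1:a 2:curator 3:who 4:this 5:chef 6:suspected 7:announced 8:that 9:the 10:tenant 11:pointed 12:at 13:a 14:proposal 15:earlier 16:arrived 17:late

The displaced element is "a curator" (word 2).
It is linked across 1 clause boundary (Ø).
It functions as the subject of "announced", so the gap sits immediately after word 6 ("suspected").
Base order: This chef suspected that a curator announced that the tenant pointed at a proposal earlier.

6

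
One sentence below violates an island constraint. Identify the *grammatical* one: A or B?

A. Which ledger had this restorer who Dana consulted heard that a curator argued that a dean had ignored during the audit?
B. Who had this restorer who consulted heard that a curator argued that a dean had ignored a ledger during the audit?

A

In B, the wh-phrase is extracted from inside a complex-NP island (relative clause) (introduced by "who"), which blocks movement.
In A, the extraction path crosses only that-complement boundaries, which are transparent.
So A is grammatical.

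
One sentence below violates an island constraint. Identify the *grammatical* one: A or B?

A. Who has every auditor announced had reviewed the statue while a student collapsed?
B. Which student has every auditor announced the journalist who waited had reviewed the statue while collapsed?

A

In B, the wh-phrase is extracted from inside an adjunct island (introduced by "while"), which blocks movement.
In A, the extraction path crosses only that-complement boundaries, which are transparent.
So A is grammatical.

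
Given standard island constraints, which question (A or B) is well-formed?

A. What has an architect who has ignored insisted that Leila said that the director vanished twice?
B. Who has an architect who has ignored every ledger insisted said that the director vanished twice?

B

In A, the wh-phrase is extracted from inside a complex-NP island (relative clause) (introduced by "who"), which blocks movement.
In B, the extraction path crosses only that-complement boundaries, which are transparent.
So B is grammatical.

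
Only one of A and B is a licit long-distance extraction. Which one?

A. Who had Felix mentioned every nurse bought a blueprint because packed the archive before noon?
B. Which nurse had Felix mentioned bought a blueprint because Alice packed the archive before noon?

In A, the wh-phrase is extracted from inside an adjunct island (introduced by "because"), which blocks movement.
In B, the extraction path crosses only that-complement boundaries, which are transparent.
So B is grammatical.

B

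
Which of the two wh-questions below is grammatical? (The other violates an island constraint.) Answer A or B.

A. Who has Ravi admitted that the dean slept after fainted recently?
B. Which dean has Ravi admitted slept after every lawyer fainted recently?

B

In A, the wh-phrase is extracted from inside an adjunct island (introduced by "after"), which blocks movement.
In B, the extraction path crosses only that-complement boundaries, which are transparent.
So B is grammatical.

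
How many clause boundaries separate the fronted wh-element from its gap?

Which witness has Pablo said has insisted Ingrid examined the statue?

1

"which witness" is extracted from the subject of "insisted".
Boundaries crossed, outermost first: [Ø] — 1 in total.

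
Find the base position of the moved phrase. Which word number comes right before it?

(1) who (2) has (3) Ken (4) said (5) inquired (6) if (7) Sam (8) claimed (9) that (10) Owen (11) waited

The displaced element is "who" (word 1).
It is linked across 1 clause boundary (Ø).
It functions as the subject of "inquired", so the gap sits immediately after word 4 ("said").
Base order: Ken has said who inquired if Sam claimed that Owen waited.

4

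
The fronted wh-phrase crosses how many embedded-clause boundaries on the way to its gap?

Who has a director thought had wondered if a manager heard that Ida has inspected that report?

1

"who" is extracted from the subject of "wondered".
Boundaries crossed, outermost first: [Ø] — 1 in total.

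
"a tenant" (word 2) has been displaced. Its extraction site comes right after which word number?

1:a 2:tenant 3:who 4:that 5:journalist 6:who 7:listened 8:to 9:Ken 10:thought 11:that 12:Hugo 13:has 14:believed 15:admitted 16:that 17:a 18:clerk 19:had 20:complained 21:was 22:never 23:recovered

The displaced element is "a tenant" (word 2).
It is linked across 2 clause boundaries (that → Ø).
It functions as the subject of "admitted", so the gap sits immediately after word 14 ("believed").
Base order: That journalist who listened to Ken thought that Hugo has believed a tenant admitted that a clerk had complained.

14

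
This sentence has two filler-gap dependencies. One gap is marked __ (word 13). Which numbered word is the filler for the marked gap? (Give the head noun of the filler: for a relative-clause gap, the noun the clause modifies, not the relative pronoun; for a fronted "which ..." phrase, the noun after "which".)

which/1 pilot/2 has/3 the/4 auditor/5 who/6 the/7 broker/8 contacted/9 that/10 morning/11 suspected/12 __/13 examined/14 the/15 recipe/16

The marked gap is the subject of "examined".
Its filler is the fronted wh-phrase "which pilot", at word 2.
(The other dependency links word 5 to a gap after word 9.)

2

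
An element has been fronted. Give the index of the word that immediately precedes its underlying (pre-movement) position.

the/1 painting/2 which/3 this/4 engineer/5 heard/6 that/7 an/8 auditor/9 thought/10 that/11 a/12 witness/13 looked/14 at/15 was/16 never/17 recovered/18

The displaced element is "the painting" (word 2).
It is linked across 2 clause boundaries (that → that).
It functions as the object of the preposition "at" of "looked", so the gap sits immediately after word 15 ("at").
Base order: This engineer heard that an auditor thought that a witness looked at the painting.

15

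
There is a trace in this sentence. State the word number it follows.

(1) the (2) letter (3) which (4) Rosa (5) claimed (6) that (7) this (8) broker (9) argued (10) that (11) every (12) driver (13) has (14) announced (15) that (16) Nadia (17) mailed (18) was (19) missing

The displaced element is "the letter" (word 2).
It is linked across 3 clause boundaries (that → that → that).
It functions as the direct object of "mailed", so the gap sits immediately after word 17 ("mailed").
Base order: Rosa claimed that this broker argued that every driver has announced that Nadia mailed the letter.

17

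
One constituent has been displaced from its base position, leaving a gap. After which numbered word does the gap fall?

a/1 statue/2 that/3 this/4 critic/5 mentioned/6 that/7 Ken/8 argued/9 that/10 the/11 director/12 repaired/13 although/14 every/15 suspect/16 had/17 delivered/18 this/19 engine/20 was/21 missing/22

The displaced element is "a statue" (word 2).
It is linked across 2 clause boundaries (that → that).
It functions as the direct object of "repaired", so the gap sits immediately after word 13 ("repaired").
Base order: This critic mentioned that Ken argued that the director repaired a statue although every suspect had delivered this engine.

13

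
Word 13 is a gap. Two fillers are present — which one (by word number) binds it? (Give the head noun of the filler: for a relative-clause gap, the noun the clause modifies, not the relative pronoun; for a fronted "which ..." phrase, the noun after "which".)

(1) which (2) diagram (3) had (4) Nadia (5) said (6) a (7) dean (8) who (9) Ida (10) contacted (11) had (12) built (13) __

The marked gap is the direct object of "built".
Its filler is the fronted wh-phrase "which diagram", at word 2.
(The other dependency links word 7 to a gap after word 10.)

2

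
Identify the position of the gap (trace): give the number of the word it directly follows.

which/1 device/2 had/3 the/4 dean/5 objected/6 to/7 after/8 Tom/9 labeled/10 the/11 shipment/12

7

The displaced element is "which device" (word 2).
It functions as the object of the preposition "to" of "objected", so the gap sits immediately after word 7 ("to").
Base order: The dean had objected to which device after Tom labeled the shipment.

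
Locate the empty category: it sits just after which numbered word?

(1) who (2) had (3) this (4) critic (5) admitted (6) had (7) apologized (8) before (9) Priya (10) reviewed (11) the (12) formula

The displaced element is "who" (word 1).
It is linked across 1 clause boundary (Ø).
It functions as the subject of "apologized", so the gap sits immediately after word 5 ("admitted").
Base order: This critic had admitted who had apologized before Priya reviewed the formula.

5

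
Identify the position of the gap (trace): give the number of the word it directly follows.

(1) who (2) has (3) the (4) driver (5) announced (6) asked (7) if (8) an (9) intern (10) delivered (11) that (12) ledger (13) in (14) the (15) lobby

5

The displaced element is "who" (word 1).
It is linked across 1 clause boundary (Ø).
It functions as the subject of "asked", so the gap sits immediately after word 5 ("announced").
Base order: The driver has announced who asked if an intern delivered that ledger in the lobby.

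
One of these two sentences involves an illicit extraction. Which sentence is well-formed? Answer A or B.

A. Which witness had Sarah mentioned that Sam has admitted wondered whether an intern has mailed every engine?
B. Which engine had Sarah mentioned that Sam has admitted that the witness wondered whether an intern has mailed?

In B, the wh-phrase is extracted from inside a wh-island (introduced by "whether"), which blocks movement.
In A, the extraction path crosses only that-complement boundaries, which are transparent.
So A is grammatical.

A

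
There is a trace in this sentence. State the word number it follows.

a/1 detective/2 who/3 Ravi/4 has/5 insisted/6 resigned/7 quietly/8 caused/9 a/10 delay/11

6

The displaced element is "a detective" (word 2).
It is linked across 1 clause boundary (Ø).
It functions as the subject of "resigned", so the gap sits immediately after word 6 ("insisted").
Base order: Ravi has insisted that a detective resigned quietly.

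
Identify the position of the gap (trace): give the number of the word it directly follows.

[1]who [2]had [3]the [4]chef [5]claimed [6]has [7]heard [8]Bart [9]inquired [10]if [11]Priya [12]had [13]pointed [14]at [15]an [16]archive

5

The displaced element is "who" (word 1).
It is linked across 1 clause boundary (Ø).
It functions as the subject of "heard", so the gap sits immediately after word 5 ("claimed").
Base order: The chef had claimed that who has heard Bart inquired if Priya had pointed at an archive.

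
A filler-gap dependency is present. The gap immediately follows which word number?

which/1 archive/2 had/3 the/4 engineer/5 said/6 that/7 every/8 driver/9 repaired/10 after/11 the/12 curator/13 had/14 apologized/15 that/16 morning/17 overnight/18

10

The displaced element is "which archive" (word 2).
It is linked across 1 clause boundary (that).
It functions as the direct object of "repaired", so the gap sits immediately after word 10 ("repaired").
Base order: The engineer had said that every driver repaired which archive after the curator had apologized that morning overnight.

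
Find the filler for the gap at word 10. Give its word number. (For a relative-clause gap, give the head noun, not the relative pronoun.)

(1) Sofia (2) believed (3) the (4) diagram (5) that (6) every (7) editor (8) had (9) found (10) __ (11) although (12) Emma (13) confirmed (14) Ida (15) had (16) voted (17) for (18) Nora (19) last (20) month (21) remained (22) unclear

4

The gap at 10 is the object of "found", inside a relative clause.
The relative pronoun is "that" (word 5); it is bound by the head noun immediately before it.
Its filler is the head noun "diagram", at word 4.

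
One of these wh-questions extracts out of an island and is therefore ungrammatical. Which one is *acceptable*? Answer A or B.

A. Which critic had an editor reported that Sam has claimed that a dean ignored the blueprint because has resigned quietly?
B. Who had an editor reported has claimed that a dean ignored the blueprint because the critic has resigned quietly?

B

In A, the wh-phrase is extracted from inside an adjunct island (introduced by "because"), which blocks movement.
In B, the extraction path crosses only that-complement boundaries, which are transparent.
So B is grammatical.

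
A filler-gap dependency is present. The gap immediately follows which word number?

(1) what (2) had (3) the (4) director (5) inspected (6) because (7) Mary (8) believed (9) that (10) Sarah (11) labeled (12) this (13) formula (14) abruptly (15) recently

The displaced element is "what" (word 1).
It functions as the direct object of "inspected", so the gap sits immediately after word 5 ("inspected").
Base order: The director had inspected what because Mary believed that Sarah labeled this formula abruptly recently.

5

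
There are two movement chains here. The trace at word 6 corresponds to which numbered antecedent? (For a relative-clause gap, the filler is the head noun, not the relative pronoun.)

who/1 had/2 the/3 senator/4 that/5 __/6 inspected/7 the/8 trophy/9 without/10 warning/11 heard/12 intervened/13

The marked gap is inside the relative clause, the subject of "inspected".
Its filler is the head noun "senator" (via "that"), at word 4.
(The other dependency links word 1 to a gap after word 12.)

4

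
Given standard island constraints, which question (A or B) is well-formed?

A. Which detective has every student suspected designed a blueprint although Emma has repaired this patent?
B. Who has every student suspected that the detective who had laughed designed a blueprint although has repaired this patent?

In B, the wh-phrase is extracted from inside an adjunct island (introduced by "although"), which blocks movement.
In A, the extraction path crosses only that-complement boundaries, which are transparent.
So A is grammatical.

A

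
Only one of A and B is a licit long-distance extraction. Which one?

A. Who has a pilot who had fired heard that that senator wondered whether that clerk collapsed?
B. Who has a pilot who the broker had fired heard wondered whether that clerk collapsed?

B

In A, the wh-phrase is extracted from inside a complex-NP island (relative clause) (introduced by "who"), which blocks movement.
In B, the extraction path crosses only that-complement boundaries, which are transparent.
So B is grammatical.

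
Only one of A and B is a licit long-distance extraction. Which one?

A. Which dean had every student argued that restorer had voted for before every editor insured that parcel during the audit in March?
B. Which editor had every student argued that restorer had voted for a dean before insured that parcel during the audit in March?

In B, the wh-phrase is extracted from inside an adjunct island (introduced by "before"), which blocks movement.
In A, the extraction path crosses only that-complement boundaries, which are transparent.
So A is grammatical.

A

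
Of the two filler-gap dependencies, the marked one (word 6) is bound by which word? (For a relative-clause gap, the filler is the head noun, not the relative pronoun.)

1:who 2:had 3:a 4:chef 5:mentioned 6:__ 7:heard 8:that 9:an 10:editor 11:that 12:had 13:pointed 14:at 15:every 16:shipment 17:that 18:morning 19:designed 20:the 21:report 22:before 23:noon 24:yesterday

1

The marked gap is the subject of "heard".
Its filler is the fronted wh-phrase "who", at word 1.
(The other dependency links word 10 to a gap after word 11.)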